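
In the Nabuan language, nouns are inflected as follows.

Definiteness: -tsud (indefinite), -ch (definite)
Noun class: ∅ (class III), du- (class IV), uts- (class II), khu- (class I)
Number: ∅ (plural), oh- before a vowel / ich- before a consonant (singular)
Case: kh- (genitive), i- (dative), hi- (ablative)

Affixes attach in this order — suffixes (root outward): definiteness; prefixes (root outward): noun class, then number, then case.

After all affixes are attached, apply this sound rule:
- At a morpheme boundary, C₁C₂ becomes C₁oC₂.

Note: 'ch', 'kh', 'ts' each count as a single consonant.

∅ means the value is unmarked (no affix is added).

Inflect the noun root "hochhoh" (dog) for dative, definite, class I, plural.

Attach definiteness definite -ch → hochhohch.
Attach noun class class I khu- → khuhochhohch.
number = plural: zero marking, form stays khuhochhohch.
Attach case dative i- → ikhuhochhohch.
Apply epenthesis: ikhuhochhohch → ikhuhochhohoch.

ikhuhochhohoch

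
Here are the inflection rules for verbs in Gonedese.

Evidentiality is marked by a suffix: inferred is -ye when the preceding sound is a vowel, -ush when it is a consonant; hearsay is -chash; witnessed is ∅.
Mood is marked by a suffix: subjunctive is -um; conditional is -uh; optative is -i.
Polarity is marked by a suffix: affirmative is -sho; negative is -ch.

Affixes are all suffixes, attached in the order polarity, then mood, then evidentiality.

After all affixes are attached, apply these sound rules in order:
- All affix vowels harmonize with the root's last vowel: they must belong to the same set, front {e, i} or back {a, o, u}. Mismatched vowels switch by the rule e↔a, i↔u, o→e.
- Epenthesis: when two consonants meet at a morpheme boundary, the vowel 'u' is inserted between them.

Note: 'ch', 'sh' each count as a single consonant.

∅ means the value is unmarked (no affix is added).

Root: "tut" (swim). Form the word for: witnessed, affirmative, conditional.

Attach polarity affirmative -sho → tutsho.
Attach mood conditional -uh → tutshouh.
evidentiality = witnessed: zero marking, form stays tutshouh.
Vowel harmony: no change.
Apply epenthesis: tutshouh → tutushouh.

tutushouh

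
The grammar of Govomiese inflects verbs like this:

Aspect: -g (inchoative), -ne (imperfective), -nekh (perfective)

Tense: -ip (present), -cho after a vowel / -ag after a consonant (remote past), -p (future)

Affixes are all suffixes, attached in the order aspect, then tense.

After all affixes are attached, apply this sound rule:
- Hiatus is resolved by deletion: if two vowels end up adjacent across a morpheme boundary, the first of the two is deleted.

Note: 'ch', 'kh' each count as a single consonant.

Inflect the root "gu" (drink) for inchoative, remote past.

Attach aspect inchoative -g → gug.
Attach tense remote past -ag (after consonant 'g') → gugag.
Vowel deletion: no change.

gugag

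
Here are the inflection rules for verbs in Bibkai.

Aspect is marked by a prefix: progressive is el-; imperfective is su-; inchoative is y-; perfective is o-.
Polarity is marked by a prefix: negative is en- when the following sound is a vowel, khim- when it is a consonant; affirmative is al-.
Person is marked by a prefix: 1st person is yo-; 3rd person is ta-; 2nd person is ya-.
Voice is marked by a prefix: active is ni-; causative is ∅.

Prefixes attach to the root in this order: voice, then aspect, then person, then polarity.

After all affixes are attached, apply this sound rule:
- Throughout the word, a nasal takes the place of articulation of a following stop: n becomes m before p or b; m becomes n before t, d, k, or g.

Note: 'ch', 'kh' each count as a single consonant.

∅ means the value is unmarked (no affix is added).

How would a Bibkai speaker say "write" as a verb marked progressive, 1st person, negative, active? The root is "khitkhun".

khimyoelnikhitkhun

Attach voice active ni- → nikhitkhun.
Attach aspect progressive el- → elnikhitkhun.
Attach person 1st person yo- → yoelnikhitkhun.
Attach polarity negative khim- (before consonant 'y') → khimyoelnikhitkhun.
Nasal assimilation: no change.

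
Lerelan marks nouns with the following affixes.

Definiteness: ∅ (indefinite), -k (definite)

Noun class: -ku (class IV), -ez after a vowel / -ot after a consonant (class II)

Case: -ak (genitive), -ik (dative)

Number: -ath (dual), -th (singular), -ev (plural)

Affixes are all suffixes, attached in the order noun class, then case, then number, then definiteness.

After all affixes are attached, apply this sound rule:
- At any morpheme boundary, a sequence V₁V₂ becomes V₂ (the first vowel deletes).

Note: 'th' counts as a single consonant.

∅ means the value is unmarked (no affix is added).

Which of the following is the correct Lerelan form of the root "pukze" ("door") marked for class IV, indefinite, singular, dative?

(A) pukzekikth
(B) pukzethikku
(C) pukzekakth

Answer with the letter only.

Attach noun class class IV -ku → pukzeku.
Attach case dative -ik → pukzekuik.
Attach number singular -th → pukzekuikth.
definiteness = indefinite: zero marking, form stays pukzekuikth.
Apply vowel deletion: pukzekuikth → pukzekikth.
So the correct form is pukzekikth, option (A).
(C) pukzekakth is wrong: it uses genitive instead of dative for case.
(B) pukzethikku is wrong: it has the affixes in the wrong order.

A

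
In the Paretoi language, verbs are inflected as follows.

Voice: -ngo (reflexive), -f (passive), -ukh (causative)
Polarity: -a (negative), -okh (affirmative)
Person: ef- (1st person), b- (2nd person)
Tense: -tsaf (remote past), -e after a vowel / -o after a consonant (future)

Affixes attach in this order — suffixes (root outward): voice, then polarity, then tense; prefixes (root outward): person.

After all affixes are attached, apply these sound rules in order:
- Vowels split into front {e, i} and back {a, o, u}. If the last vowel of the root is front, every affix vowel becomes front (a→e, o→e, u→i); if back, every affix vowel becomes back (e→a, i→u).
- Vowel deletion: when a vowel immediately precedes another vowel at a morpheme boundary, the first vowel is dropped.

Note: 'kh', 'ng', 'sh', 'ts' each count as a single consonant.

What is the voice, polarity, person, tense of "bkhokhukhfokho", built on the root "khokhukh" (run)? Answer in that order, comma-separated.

passive, affirmative, 2nd person, future

Segment: b-khokhukh-f-okh-o.
voice: -f → passive.
polarity: -okh → affirmative.
person: b- → 2nd person.
tense: -e/o → future.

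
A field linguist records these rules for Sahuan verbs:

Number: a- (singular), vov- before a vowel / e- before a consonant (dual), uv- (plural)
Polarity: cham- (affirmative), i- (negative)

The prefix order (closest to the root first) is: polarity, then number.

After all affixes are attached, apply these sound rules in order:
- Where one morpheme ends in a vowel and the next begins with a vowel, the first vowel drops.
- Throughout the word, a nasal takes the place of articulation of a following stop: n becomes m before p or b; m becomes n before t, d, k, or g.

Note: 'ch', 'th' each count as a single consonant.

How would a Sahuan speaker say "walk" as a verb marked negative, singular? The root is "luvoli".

iluvoli

Attach polarity negative i- → iluvoli.
Attach number singular a- → ailuvoli.
Apply vowel deletion: ailuvoli → iluvoli.
Nasal assimilation: no change.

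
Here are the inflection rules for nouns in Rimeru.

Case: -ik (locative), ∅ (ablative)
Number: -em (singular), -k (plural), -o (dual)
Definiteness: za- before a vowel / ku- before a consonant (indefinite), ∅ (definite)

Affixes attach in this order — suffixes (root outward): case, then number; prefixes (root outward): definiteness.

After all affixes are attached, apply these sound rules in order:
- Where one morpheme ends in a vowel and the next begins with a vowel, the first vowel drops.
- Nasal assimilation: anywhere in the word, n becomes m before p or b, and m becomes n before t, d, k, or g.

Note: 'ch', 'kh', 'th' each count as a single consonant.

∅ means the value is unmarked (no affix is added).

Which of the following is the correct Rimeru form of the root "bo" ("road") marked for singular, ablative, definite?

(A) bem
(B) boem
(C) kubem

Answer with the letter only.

A

case = ablative: zero marking, form stays bo.
Attach number singular -em → boem.
definiteness = definite: zero marking, form stays boem.
Apply vowel deletion: boem → bem.
Nasal assimilation: no change.
So the correct form is bem, option (A).
(B) boem is wrong: it fails to apply the sound rule(s).
(C) kubem is wrong: it uses indefinite instead of definite for definiteness.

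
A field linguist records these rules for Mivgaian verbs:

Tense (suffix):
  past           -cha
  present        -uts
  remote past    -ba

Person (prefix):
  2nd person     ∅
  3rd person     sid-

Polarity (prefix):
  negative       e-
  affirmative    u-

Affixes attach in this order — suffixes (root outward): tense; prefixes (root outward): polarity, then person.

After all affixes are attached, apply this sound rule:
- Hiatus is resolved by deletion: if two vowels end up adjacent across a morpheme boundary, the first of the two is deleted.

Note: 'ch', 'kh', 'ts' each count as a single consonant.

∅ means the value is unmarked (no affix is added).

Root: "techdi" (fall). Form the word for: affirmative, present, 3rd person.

sidutechduts

Attach polarity affirmative u- → utechdi.
Attach person 3rd person sid- → sidutechdi.
Attach tense present -uts → sidutechdiuts.
Apply vowel deletion: sidutechdiuts → sidutechduts.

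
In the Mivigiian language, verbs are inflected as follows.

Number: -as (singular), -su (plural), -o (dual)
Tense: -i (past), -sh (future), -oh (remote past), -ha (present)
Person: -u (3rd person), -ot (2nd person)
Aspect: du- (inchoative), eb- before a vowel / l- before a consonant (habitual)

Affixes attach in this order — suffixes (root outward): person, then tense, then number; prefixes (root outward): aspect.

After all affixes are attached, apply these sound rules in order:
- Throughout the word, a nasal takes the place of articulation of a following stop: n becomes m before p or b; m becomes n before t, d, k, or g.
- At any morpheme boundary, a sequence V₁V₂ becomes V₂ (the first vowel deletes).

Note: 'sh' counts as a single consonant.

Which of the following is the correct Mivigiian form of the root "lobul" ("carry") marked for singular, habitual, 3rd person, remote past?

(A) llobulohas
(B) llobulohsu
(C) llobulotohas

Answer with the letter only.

Attach person 3rd person -u → lobulu.
Attach tense remote past -oh → lobuluoh.
Attach aspect habitual l- (before consonant 'l') → llobuluoh.
Attach number singular -as → llobuluohas.
Nasal assimilation: no change.
Apply vowel deletion: llobuluohas → llobulohas.
So the correct form is llobulohas, option (A).
(B) llobulohsu is wrong: it uses plural instead of singular for number.
(C) llobulotohas is wrong: it uses 2nd person instead of 3rd person for person.

A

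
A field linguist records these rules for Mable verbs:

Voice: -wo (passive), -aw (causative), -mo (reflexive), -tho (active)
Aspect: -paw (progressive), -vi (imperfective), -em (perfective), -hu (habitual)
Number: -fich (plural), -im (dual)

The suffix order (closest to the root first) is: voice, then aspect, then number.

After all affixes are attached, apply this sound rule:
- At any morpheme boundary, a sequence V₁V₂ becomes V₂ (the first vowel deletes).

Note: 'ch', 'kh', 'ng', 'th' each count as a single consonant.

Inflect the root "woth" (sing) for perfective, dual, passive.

wothwemim

Attach voice passive -wo → wothwo.
Attach aspect perfective -em → wothwoem.
Attach number dual -im → wothwoemim.
Apply vowel deletion: wothwoemim → wothwemim.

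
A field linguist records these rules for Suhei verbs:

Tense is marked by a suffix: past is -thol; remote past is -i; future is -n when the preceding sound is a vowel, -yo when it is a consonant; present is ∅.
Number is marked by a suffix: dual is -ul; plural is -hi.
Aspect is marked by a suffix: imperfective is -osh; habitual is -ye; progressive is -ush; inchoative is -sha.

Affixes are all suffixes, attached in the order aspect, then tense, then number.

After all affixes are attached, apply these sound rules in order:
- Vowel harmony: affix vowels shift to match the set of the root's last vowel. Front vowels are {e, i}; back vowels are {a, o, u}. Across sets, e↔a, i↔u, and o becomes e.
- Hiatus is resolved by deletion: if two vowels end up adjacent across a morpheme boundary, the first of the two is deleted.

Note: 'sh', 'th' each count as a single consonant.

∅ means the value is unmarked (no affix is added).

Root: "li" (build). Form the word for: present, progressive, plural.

lishhi

Attach aspect progressive -ush → liush.
tense = present: zero marking, form stays liush.
Attach number plural -hi → liushhi.
Apply vowel harmony: liushhi → liishhi.
Apply vowel deletion: liishhi → lishhi.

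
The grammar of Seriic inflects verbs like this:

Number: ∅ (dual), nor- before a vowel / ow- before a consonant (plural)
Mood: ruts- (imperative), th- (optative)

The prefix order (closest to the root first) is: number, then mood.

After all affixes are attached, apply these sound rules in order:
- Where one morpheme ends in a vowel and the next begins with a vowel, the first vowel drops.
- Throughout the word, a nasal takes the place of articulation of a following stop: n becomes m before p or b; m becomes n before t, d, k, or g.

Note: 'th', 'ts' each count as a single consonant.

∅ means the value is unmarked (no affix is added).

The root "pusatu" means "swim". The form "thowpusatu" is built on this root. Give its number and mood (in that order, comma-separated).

plural, optative

Segment: th-ow-pusatu.
number: nor/ow- → plural.
mood: th- → optative.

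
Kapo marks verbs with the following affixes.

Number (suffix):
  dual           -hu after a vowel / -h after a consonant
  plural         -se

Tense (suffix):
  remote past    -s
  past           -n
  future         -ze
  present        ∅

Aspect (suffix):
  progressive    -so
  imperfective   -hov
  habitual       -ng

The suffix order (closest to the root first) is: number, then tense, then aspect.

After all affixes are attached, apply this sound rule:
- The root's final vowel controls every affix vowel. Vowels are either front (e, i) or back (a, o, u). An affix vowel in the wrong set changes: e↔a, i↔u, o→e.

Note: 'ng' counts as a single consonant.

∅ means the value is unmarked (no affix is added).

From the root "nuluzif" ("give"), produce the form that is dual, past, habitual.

Attach number dual -h (after consonant 'f') → nuluzifh.
Attach tense past -n → nuluzifhn.
Attach aspect habitual -ng → nuluzifhnng.
Vowel harmony: no change.

nuluzifhnng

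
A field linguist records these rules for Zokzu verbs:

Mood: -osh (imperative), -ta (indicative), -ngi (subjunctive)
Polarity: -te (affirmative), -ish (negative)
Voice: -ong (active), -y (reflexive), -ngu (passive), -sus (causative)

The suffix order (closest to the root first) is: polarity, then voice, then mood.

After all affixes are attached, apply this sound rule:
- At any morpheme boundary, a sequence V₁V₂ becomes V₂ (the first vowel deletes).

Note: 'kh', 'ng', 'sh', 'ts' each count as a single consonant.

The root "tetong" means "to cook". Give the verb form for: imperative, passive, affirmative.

Attach polarity affirmative -te → tetongte.
Attach voice passive -ngu → tetongtengu.
Attach mood imperative -osh → tetongtenguosh.
Apply vowel deletion: tetongtenguosh → tetongtengosh.

tetongtengosh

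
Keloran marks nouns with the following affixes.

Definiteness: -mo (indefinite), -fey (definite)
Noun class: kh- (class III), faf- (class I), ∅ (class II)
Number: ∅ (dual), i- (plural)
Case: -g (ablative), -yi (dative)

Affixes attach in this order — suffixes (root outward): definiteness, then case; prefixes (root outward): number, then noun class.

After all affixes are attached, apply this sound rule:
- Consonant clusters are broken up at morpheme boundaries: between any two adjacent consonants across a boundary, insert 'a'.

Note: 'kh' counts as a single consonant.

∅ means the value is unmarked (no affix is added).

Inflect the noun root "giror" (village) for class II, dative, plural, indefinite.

Attach definiteness indefinite -mo → girormo.
Attach case dative -yi → girormoyi.
Attach number plural i- → igirormoyi.
noun class = class II: zero marking, form stays igirormoyi.
Apply epenthesis: igirormoyi → igiroramoyi.

igiroramoyi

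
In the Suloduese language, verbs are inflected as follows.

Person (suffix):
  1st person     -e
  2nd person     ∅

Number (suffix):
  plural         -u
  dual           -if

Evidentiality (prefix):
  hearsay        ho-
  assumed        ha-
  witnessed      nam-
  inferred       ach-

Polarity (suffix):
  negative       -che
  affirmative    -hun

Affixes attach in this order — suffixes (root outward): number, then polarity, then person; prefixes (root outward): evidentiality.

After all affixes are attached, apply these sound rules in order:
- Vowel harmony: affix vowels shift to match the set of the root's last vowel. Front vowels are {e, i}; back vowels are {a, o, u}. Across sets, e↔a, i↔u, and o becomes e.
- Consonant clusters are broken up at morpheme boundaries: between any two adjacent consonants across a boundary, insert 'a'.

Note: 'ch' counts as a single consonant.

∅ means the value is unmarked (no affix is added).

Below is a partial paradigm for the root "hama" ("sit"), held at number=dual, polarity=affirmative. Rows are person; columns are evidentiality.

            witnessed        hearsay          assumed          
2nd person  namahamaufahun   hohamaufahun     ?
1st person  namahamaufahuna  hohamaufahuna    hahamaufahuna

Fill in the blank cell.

Attach number dual -if → hamaif.
Attach polarity affirmative -hun → hamaifhun.
person = 2nd person: zero marking, form stays hamaifhun.
Attach evidentiality assumed ha- → hahamaifhun.
Apply vowel harmony: hahamaifhun → hahamaufhun.
Apply epenthesis: hahamaufhun → hahamaufahun.

hahamaufahun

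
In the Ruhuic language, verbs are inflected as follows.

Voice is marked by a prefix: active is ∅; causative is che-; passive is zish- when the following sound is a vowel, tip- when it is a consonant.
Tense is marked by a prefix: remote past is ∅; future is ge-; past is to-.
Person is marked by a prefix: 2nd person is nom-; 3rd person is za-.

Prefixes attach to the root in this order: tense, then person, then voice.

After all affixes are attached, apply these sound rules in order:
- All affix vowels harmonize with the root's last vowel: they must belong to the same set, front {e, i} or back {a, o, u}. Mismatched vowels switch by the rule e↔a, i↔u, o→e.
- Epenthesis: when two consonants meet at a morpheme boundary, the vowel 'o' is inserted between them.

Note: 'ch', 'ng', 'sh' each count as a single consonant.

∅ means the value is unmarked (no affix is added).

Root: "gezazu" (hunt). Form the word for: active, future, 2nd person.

nomogagezazu

Attach tense future ge- → gegezazu.
Attach person 2nd person nom- → nomgegezazu.
voice = active: zero marking, form stays nomgegezazu.
Apply vowel harmony: nomgegezazu → nomgagezazu.
Apply epenthesis: nomgagezazu → nomogagezazu.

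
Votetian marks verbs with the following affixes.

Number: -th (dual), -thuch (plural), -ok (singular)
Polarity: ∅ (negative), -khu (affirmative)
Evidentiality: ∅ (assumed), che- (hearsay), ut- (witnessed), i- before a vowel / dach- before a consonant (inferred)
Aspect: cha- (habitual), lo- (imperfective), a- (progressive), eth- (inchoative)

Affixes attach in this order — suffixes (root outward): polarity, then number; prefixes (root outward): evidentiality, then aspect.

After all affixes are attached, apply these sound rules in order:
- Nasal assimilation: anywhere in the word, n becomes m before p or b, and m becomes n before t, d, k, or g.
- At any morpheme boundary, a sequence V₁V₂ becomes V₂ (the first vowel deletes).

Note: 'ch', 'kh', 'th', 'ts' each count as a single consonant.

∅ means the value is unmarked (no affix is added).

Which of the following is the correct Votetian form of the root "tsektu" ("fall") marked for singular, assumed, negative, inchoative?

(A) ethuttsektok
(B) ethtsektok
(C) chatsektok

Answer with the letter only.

B

evidentiality = assumed: zero marking, form stays tsektu.
polarity = negative: zero marking, form stays tsektu.
Attach number singular -ok → tsektuok.
Attach aspect inchoative eth- → ethtsektuok.
Nasal assimilation: no change.
Apply vowel deletion: ethtsektuok → ethtsektok.
So the correct form is ethtsektok, option (B).
(C) chatsektok is wrong: it uses habitual instead of inchoative for aspect.
(A) ethuttsektok is wrong: it uses witnessed instead of assumed for evidentiality.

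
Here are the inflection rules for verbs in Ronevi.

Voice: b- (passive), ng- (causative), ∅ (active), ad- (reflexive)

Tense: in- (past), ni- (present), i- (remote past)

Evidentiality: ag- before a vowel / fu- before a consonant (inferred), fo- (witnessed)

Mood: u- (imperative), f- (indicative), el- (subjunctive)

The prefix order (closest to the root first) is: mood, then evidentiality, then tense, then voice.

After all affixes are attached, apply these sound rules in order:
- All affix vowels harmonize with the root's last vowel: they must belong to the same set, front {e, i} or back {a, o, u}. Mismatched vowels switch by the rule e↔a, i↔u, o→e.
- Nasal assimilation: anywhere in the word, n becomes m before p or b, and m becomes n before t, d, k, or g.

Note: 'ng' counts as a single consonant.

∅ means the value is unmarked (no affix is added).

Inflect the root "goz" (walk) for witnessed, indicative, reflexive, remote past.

adufofgoz

Attach mood indicative f- → fgoz.
Attach evidentiality witnessed fo- → fofgoz.
Attach tense remote past i- → ifofgoz.
Attach voice reflexive ad- → adifofgoz.
Apply vowel harmony: adifofgoz → adufofgoz.
Nasal assimilation: no change.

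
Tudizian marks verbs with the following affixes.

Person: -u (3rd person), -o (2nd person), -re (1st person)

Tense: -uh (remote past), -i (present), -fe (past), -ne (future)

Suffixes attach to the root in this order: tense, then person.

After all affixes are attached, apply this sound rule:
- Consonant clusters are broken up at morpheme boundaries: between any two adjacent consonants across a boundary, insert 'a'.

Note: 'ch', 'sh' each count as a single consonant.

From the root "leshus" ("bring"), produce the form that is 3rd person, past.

Attach tense past -fe → leshusfe.
Attach person 3rd person -u → leshusfeu.
Apply epenthesis: leshusfeu → leshusafeu.

leshusafeu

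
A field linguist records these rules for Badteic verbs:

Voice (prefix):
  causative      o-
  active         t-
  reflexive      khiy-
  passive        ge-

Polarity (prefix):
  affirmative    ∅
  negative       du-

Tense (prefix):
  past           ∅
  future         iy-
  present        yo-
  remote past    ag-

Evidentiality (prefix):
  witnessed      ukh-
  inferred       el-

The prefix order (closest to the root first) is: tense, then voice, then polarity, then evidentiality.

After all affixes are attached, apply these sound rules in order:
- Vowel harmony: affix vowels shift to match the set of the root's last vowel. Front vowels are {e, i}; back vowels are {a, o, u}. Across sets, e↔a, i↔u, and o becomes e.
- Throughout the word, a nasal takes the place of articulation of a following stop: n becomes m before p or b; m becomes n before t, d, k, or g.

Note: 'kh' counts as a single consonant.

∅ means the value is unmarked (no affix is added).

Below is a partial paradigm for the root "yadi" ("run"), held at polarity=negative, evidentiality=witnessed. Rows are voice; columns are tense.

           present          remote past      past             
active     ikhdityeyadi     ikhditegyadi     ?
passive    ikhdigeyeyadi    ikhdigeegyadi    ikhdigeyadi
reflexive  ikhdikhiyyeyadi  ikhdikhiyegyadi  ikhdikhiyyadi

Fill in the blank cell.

tense = past: zero marking, form stays yadi.
Attach voice active t- → tyadi.
Attach polarity negative du- → dutyadi.
Attach evidentiality witnessed ukh- → ukhdutyadi.
Apply vowel harmony: ukhdutyadi → ikhdityadi.
Nasal assimilation: no change.

ikhdityadi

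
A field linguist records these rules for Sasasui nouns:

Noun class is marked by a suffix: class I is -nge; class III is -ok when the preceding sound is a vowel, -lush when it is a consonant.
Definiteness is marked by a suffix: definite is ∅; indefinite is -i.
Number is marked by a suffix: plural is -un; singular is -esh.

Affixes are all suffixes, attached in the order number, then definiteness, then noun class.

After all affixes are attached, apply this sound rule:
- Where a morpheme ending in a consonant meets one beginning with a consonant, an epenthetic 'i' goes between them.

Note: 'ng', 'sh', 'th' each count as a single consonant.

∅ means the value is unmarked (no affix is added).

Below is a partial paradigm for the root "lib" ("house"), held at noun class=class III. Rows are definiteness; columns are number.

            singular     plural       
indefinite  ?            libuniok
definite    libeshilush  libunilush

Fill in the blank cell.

libeshiok

Attach number singular -esh → libesh.
Attach definiteness indefinite -i → libeshi.
Attach noun class class III -ok (after vowel 'i') → libeshiok.
Epenthesis: no change.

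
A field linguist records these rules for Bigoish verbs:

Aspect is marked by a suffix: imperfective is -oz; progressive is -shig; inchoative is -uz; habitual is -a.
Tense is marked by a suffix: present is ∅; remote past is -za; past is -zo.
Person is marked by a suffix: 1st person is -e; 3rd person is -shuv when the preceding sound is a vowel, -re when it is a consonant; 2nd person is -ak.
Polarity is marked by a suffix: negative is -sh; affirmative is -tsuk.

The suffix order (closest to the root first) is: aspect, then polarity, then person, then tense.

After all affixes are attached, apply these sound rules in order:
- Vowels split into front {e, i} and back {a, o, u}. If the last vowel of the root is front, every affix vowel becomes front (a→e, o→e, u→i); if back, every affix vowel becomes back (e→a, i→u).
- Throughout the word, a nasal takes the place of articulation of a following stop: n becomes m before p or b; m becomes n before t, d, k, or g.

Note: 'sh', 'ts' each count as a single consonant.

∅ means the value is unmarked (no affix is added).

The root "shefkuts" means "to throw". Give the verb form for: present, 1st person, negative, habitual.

shefkutsasha

Attach aspect habitual -a → shefkutsa.
Attach polarity negative -sh → shefkutsash.
Attach person 1st person -e → shefkutsashe.
tense = present: zero marking, form stays shefkutsashe.
Apply vowel harmony: shefkutsashe → shefkutsasha.
Nasal assimilation: no change.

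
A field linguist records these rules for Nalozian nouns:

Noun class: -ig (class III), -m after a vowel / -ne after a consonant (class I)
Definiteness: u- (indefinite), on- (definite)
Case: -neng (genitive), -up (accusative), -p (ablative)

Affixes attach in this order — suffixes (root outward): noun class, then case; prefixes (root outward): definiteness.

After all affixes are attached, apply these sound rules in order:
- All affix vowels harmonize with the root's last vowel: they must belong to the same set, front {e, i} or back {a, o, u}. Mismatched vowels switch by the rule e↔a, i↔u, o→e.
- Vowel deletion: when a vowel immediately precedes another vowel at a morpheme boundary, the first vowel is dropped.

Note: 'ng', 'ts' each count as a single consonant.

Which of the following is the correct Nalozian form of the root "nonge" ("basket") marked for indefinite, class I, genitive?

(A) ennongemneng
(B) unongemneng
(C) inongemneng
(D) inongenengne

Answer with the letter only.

C

Attach definiteness indefinite u- → unonge.
Attach noun class class I -m (after vowel 'e') → unongem.
Attach case genitive -neng → unongemneng.
Apply vowel harmony: unongemneng → inongemneng.
Vowel deletion: no change.
So the correct form is inongemneng, option (C).
(B) unongemneng is wrong: it fails to apply the sound rule(s).
(D) inongenengne is wrong: it has the affixes in the wrong order.
(A) ennongemneng is wrong: it uses definite instead of indefinite for definiteness.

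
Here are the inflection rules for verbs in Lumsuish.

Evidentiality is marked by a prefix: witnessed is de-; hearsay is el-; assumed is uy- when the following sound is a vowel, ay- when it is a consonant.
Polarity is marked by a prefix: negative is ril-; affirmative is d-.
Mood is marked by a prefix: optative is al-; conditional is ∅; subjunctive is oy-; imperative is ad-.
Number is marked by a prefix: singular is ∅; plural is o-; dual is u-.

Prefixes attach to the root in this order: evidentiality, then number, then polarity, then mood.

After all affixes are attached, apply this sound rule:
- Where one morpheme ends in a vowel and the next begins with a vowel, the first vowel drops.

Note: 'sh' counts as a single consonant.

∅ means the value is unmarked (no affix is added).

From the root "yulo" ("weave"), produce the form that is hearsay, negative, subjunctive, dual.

oyrilelyulo

Attach evidentiality hearsay el- → elyulo.
Attach number dual u- → uelyulo.
Attach polarity negative ril- → riluelyulo.
Attach mood subjunctive oy- → oyriluelyulo.
Apply vowel deletion: oyriluelyulo → oyrilelyulo.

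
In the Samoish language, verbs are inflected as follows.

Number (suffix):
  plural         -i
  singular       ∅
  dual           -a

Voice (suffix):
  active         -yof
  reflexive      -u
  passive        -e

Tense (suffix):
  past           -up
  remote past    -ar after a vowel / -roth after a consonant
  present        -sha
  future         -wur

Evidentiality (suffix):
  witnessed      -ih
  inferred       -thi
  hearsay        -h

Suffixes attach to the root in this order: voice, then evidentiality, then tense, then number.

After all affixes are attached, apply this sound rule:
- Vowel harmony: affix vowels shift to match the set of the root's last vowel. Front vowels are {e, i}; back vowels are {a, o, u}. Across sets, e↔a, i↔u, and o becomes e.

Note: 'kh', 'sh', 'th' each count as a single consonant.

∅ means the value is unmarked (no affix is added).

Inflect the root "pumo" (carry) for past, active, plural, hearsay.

Attach voice active -yof → pumoyof.
Attach evidentiality hearsay -h → pumoyofh.
Attach tense past -up → pumoyofhup.
Attach number plural -i → pumoyofhupi.
Apply vowel harmony: pumoyofhupi → pumoyofhupu.

pumoyofhupu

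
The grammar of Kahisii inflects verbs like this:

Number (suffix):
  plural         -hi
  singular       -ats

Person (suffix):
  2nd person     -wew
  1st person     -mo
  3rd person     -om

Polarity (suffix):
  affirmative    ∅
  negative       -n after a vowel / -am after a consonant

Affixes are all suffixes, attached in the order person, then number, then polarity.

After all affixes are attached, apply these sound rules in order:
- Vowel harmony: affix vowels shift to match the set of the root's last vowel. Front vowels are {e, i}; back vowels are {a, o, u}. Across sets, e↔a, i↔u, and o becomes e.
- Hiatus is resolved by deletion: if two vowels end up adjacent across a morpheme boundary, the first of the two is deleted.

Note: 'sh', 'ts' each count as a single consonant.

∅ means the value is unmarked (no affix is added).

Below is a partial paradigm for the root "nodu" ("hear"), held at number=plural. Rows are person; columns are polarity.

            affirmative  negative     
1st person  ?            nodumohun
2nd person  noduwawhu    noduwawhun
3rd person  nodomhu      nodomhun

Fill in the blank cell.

Attach person 1st person -mo → nodumo.
Attach number plural -hi → nodumohi.
polarity = affirmative: zero marking, form stays nodumohi.
Apply vowel harmony: nodumohi → nodumohu.
Vowel deletion: no change.

nodumohu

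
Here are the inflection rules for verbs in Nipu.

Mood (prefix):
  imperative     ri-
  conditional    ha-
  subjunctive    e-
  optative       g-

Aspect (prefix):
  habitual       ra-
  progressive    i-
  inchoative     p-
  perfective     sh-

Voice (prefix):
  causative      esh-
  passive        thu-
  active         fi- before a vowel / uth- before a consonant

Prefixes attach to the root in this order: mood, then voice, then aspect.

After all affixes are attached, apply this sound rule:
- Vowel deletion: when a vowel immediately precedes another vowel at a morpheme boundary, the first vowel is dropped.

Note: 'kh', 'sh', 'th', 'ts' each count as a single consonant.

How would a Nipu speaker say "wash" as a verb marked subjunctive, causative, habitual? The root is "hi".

reshehi

Attach mood subjunctive e- → ehi.
Attach voice causative esh- → eshehi.
Attach aspect habitual ra- → raeshehi.
Apply vowel deletion: raeshehi → reshehi.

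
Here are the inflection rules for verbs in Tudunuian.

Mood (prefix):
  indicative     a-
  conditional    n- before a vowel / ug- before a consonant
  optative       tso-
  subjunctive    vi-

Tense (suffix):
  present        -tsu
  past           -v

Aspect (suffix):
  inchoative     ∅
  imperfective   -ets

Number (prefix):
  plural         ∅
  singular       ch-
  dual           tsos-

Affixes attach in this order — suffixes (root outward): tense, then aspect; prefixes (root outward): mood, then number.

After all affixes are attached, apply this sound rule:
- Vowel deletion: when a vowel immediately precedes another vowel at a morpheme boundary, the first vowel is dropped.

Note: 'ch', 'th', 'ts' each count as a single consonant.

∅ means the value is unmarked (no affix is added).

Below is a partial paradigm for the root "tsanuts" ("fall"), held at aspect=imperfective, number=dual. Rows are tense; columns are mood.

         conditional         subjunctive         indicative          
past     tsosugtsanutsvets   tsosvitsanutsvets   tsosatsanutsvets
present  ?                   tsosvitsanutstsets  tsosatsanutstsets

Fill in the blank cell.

tsosugtsanutstsets

Attach tense present -tsu → tsanutstsu.
Attach mood conditional ug- (before consonant 'ts') → ugtsanutstsu.
Attach aspect imperfective -ets → ugtsanutstsuets.
Attach number dual tsos- → tsosugtsanutstsuets.
Apply vowel deletion: tsosugtsanutstsuets → tsosugtsanutstsets.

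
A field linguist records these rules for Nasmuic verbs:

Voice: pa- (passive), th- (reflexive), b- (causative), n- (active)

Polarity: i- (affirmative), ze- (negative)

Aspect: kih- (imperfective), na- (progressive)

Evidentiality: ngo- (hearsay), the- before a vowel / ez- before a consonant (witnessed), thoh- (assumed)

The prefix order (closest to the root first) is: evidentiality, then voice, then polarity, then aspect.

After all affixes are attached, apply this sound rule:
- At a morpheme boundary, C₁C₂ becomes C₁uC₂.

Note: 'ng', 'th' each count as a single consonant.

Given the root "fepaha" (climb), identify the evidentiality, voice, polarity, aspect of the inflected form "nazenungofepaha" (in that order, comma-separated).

hearsay, active, negative, progressive

Segment: na-ze-n-ngo-fepaha.
evidentiality: ngo- → hearsay.
voice: n- → active.
polarity: ze- → negative.
aspect: na- → progressive.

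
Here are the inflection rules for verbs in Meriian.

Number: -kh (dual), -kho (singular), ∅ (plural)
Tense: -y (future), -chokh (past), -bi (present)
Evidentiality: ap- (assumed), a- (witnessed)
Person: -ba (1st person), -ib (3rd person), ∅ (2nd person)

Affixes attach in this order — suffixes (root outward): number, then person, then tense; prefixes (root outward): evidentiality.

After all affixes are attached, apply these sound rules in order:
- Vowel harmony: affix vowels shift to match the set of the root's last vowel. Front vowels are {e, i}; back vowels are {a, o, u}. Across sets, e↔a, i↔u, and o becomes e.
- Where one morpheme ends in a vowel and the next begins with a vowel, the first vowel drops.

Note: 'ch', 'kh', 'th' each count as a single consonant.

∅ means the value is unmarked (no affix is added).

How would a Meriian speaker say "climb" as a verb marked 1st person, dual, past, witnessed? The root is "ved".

evedkhbechekh

Attach number dual -kh → vedkh.
Attach person 1st person -ba → vedkhba.
Attach tense past -chokh → vedkhbachokh.
Attach evidentiality witnessed a- → avedkhbachokh.
Apply vowel harmony: avedkhbachokh → evedkhbechekh.
Vowel deletion: no change.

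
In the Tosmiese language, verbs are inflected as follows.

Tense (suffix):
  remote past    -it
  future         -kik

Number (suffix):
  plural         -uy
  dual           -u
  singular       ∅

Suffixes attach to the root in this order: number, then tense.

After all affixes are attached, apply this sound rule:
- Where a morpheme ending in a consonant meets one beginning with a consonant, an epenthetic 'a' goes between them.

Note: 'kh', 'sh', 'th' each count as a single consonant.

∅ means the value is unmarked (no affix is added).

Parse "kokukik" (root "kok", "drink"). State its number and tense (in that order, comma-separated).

Segment: kok-u-kik.
number: -u → dual.
tense: -kik → future.

dual, future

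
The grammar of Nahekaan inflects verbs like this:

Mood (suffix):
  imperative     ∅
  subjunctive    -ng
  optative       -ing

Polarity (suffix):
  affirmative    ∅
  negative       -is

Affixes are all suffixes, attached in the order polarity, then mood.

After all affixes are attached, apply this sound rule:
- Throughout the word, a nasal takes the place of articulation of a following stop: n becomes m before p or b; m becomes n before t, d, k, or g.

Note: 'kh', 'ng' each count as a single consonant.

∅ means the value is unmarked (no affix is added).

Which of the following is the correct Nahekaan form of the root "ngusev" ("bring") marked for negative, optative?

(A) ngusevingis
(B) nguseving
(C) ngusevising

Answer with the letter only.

C

Attach polarity negative -is → ngusevis.
Attach mood optative -ing → ngusevising.
Nasal assimilation: no change.
So the correct form is ngusevising, option (C).
(A) ngusevingis is wrong: it has the affixes in the wrong order.
(B) nguseving is wrong: it uses affirmative instead of negative for polarity.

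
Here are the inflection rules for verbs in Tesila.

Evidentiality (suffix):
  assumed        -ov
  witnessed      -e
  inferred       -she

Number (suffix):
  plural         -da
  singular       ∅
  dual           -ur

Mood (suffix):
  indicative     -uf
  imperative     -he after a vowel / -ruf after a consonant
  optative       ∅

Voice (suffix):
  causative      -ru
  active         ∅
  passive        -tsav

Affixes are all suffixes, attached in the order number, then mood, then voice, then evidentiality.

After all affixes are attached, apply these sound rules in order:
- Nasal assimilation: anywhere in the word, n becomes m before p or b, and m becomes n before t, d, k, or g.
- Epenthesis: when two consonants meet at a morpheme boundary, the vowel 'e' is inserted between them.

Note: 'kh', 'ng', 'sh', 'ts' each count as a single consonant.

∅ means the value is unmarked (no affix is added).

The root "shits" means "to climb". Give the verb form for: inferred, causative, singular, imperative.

shitseruferushe

number = singular: zero marking, form stays shits.
Attach mood imperative -ruf (after consonant 'ts') → shitsruf.
Attach voice causative -ru → shitsrufru.
Attach evidentiality inferred -she → shitsrufrushe.
Nasal assimilation: no change.
Apply epenthesis: shitsrufrushe → shitseruferushe.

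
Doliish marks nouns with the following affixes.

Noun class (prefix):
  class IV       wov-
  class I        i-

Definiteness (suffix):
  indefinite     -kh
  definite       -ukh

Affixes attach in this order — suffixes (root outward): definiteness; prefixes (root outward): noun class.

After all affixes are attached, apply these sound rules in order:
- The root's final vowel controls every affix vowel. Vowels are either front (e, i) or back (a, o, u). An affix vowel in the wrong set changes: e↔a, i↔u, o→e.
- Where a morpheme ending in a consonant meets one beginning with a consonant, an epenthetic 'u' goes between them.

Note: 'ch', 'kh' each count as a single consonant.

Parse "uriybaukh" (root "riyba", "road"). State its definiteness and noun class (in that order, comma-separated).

Segment: i-riyba-ukh.
definiteness: -ukh → definite.
noun class: i- → class I.

definite, class I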